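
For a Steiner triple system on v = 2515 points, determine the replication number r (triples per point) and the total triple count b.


An STS(v) is a 2-(v, 3, 1) BIBD: block size k = 3, λ = 1.
Replication: r(k − 1) = λ(v − 1) ⇒ r·2 = 2515 − 1 = 2514 ⇒ r = 1257.
Block count: bk = vr ⇒ b·3 = 2515·1257 = 3161355 ⇒ b = 1053785.

r = 1257, b = 1053785.


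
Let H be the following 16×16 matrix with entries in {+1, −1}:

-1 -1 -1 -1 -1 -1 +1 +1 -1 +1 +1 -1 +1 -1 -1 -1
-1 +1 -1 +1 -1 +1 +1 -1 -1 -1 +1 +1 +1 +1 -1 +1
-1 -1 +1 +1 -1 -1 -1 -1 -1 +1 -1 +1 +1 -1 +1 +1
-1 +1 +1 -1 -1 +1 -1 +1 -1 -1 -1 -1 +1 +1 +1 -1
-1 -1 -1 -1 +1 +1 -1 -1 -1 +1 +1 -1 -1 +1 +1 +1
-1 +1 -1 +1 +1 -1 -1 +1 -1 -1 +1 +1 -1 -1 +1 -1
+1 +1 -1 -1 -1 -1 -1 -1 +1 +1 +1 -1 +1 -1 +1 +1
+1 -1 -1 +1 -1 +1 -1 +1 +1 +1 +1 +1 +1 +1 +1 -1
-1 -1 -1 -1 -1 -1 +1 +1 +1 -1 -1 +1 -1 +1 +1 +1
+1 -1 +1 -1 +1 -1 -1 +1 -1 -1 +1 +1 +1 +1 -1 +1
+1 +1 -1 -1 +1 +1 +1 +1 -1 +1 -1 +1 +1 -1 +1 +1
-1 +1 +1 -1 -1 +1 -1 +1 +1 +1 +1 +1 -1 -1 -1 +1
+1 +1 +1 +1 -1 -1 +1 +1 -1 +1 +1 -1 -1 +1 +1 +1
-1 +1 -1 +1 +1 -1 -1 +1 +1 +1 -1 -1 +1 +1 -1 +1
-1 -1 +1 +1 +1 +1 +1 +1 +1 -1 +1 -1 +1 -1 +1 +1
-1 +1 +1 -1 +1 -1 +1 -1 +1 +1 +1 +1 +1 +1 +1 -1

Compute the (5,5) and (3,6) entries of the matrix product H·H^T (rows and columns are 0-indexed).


Row 3 of H: [-1, 1, 1, -1, -1, 1, -1, 1, -1, -1, -1, -1, 1, 1, 1, -1].
Row 5 of H: [-1, 1, -1, 1, 1, -1, -1, 1, -1, -1, 1, 1, -1, -1, 1, -1].
Row 6 of H: [1, 1, -1, -1, -1, -1, -1, -1, 1, 1, 1, -1, 1, -1, 1, 1].
(H·H^T)[5][5] = Σ_j H[5][j]·H[5][j] = (-1)² + (1)² + (-1)² + (1)² + (1)² + (-1)² + (-1)² + (1)² + (-1)² + (-1)² + (1)² + (1)² + (-1)² + (-1)² + (1)² + (-1)² = 1 + 1 + 1 + 1 + 1 + 1 + 1 + 1 + 1 + 1 + 1 + 1 + 1 + 1 + 1 + 1 = 16.
(H·H^T)[3][6] = Σ_j H[3][j]·H[6][j] = (-1)·(1) + (1)·(1) + (1)·(-1) + (-1)·(-1) + (-1)·(-1) + (1)·(-1) + (-1)·(-1) + (1)·(-1) + (-1)·(1) + (-1)·(1) + (-1)·(1) + (-1)·(-1) + (1)·(1) + (1)·(-1) + (1)·(1) + (-1)·(1) = -1 + 1 + -1 + 1 + 1 + -1 + 1 + -1 + -1 + -1 + -1 + 1 + 1 + -1 + 1 + -1 = -2.
Rows 3 and 6 are not orthogonal (dot product = -2 ≠ 0), so H is not a Hadamard matrix.

(5,5) entry = 16; (3,6) entry = -2.


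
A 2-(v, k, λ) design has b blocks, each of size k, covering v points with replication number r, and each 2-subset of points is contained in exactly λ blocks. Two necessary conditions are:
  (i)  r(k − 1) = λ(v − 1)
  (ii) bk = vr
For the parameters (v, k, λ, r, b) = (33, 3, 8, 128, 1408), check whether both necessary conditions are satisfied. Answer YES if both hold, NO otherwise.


Condition (i): r(k − 1) = 128·2 = 256; λ(v − 1) = 8·32 = 256. Match? YES.
Condition (ii): bk = 1408·3 = 4224; vr = 33·128 = 4224. Match? YES.
Both conditions hold? YES.

YES


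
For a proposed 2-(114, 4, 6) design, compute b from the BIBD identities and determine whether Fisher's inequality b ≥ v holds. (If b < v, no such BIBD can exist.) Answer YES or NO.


r = λ(v − 1)/(k − 1) = 6·113/3 = 226.
b = vr/k = 114·226/4 = 6441.
Fisher's inequality: b ≥ v ⇔ 6441 ≥ 114? YES.

YES


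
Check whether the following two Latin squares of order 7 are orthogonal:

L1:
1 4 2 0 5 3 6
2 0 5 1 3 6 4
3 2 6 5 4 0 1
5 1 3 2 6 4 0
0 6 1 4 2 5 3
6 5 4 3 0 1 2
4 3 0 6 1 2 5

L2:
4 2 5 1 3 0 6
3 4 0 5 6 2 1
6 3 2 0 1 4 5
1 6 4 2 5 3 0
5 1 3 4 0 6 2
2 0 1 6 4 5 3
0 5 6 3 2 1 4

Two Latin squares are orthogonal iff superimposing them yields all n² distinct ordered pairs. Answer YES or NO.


Form the n² = 49 superimposed pairs (L1[i][j], L2[i][j]), row by row (rows and columns indexed from 0):
row 0: (1,4) (4,2) (2,5) (0,1) (5,3) (3,0) (6,6)
row 1: (2,3) (0,4) (5,0) (1,5) (3,6) (6,2) (4,1)
row 2: (3,6) (2,3) (6,2) (5,0) (4,1) (0,4) (1,5)
row 3: (5,1) (1,6) (3,4) (2,2) (6,5) (4,3) (0,0)
row 4: (0,5) (6,1) (1,3) (4,4) (2,0) (5,6) (3,2)
row 5: (6,2) (5,0) (4,1) (3,6) (0,4) (1,5) (2,3)
row 6: (4,0) (3,5) (0,6) (6,3) (1,2) (2,1) (5,4)
Orthogonality requires all 49 pairs distinct.
But the pair (3,6) repeats: cell (1,4) has L1 = 3, L2 = 6, and cell (2,0) has L1 = 3, L2 = 6.
A repeated pair means some other pair never occurs (only 35 distinct pairs out of 49), so the squares are not orthogonal.
Conclusion: NO.

NO


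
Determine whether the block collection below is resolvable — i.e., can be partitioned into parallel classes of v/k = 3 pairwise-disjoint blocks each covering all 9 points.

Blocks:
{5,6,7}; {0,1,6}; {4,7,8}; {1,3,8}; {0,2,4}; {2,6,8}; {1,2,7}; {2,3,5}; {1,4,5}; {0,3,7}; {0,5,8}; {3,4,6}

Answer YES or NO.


v = 9, block size k = 3, number of blocks = 12.
For resolvability, blocks must partition into parallel classes of size v/k = 3.
Total blocks must therefore be a multiple of 3: 12 = 3·4 + 0 ⇒ divisible ✓.
Greedy packing gives 4 candidate class(es). Each should be a full parallel class (size 3, covers all 9 points).
  Class 1 (3 blocks): {5,6,7}; {1,3,8}; {0,2,4}. Points covered: [0, 1, 2, 3, 4, 5, 6, 7, 8].
  Class 2 (3 blocks): {0,1,6}; {4,7,8}; {2,3,5}. Points covered: [0, 1, 2, 3, 4, 5, 6, 7, 8].
  Class 3 (3 blocks): {2,6,8}; {1,4,5}; {0,3,7}. Points covered: [0, 1, 2, 3, 4, 5, 6, 7, 8].
  Class 4 (3 blocks): {1,2,7}; {0,5,8}; {3,4,6}. Points covered: [0, 1, 2, 3, 4, 5, 6, 7, 8].
All classes full (size 3)? YES. All classes cover every point? YES.
Resolvable? YES.

YES


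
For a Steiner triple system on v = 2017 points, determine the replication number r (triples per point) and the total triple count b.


An STS(v) is a 2-(v, 3, 1) BIBD: block size k = 3, λ = 1.
Replication: r(k − 1) = λ(v − 1) ⇒ r·2 = 2017 − 1 = 2016 ⇒ r = 1008.
Block count: bk = vr ⇒ b·3 = 2017·1008 = 2033136 ⇒ b = 677712.

r = 1008, b = 677712.


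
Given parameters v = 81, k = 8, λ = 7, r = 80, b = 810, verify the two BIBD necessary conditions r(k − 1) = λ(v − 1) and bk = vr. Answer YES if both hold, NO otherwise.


Condition (i): r(k − 1) = 80·7 = 560; λ(v − 1) = 7·80 = 560. Match? YES.
Condition (ii): bk = 810·8 = 6480; vr = 81·80 = 6480. Match? YES.
Both conditions hold? YES.

YES


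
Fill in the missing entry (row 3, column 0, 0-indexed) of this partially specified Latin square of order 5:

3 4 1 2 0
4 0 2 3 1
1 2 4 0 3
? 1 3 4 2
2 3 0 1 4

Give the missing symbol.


Row 3 contains symbols [1, 2, 3, 4] — missing [0].
Column 0 contains symbols [1, 2, 3, 4] — missing [0].
The missing symbol must appear in both missing sets; intersection = [0].
Therefore the hidden value is 0.

Missing value = 0.


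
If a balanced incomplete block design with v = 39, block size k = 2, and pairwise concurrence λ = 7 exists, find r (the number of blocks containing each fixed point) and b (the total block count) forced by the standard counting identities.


Any 2-(v, k, λ) BIBD satisfies two necessary conditions:
  (i)  Each point sits in r blocks, and counting incidences through any fixed point gives r(k − 1) = λ(v − 1), so r = λ(v − 1)/(k − 1).
  (ii) Total incidences bk = vr, so b = vr/k.
Step 1: r = λ(v − 1)/(k − 1) = 7·(39 − 1)/(2 − 1) = 7·38/1 = 266/1 = 266.
Step 2: b = vr/k = 39·266/2 = 10374/2 = 5187.
Check integrality: r = 266 ∈ Z ✓, b = 5187 ∈ Z ✓.
(These identities are necessary conditions: they determine r and b for any design with these parameters, but do not by themselves prove that one exists.)

r = 266, b = 5187.


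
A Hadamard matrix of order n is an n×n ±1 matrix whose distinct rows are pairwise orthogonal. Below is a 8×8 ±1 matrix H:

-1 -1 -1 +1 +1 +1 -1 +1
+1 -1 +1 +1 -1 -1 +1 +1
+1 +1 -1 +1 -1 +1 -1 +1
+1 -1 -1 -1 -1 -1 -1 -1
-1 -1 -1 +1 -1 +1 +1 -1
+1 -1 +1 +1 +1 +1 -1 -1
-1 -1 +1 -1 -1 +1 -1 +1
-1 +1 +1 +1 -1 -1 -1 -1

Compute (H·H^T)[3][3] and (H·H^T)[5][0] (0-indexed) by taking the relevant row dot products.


Row 0 of H: [-1, -1, -1, 1, 1, 1, -1, 1].
Row 3 of H: [1, -1, -1, -1, -1, -1, -1, -1].
Row 5 of H: [1, -1, 1, 1, 1, 1, -1, -1].
(H·H^T)[3][3] = Σ_j H[3][j]·H[3][j] = (1)² + (-1)² + (-1)² + (-1)² + (-1)² + (-1)² + (-1)² + (-1)² = 1 + 1 + 1 + 1 + 1 + 1 + 1 + 1 = 8.
(H·H^T)[5][0] = Σ_j H[5][j]·H[0][j] = (1)·(-1) + (-1)·(-1) + (1)·(-1) + (1)·(1) + (1)·(1) + (1)·(1) + (-1)·(-1) + (-1)·(1) = -1 + 1 + -1 + 1 + 1 + 1 + 1 + -1 = 2.
Rows 5 and 0 are not orthogonal (dot product = 2 ≠ 0), so H is not a Hadamard matrix.

(3,3) entry = 8; (5,0) entry = 2.


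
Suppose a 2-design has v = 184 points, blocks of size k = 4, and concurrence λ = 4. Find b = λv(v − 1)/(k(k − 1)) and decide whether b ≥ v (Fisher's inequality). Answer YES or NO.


b = λv(v − 1)/(k(k − 1)) = 4·184·183/(4·3) = 134688/12 = 11224.
Compare with v = 184: b ≥ v, so Fisher's inequality holds.

YES


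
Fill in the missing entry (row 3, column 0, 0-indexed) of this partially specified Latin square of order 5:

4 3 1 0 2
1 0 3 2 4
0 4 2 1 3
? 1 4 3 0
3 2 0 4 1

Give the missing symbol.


Row 3 contains symbols [0, 1, 3, 4] — missing [2].
Column 0 contains symbols [0, 1, 3, 4] — missing [2].
The missing symbol must appear in both missing sets; intersection = [2].
Therefore the hidden value is 2.

Missing value = 2.


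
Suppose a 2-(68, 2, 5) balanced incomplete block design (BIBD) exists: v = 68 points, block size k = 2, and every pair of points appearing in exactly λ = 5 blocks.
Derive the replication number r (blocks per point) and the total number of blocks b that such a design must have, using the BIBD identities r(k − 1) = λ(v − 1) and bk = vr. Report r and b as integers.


Any 2-(v, k, λ) BIBD satisfies two necessary conditions:
  (i)  Each point sits in r blocks, and counting incidences through any fixed point gives r(k − 1) = λ(v − 1), so r = λ(v − 1)/(k − 1).
  (ii) Total incidences bk = vr, so b = vr/k.
Step 1: r = λ(v − 1)/(k − 1) = 5·(68 − 1)/(2 − 1) = 5·67/1 = 335/1 = 335.
Step 2: b = vr/k = 68·335/2 = 22780/2 = 11390.
Check integrality: r = 335 ∈ Z ✓, b = 11390 ∈ Z ✓.
(These identities are necessary conditions: they determine r and b for any design with these parameters, but do not by themselves prove that one exists.)

r = 335, b = 11390.


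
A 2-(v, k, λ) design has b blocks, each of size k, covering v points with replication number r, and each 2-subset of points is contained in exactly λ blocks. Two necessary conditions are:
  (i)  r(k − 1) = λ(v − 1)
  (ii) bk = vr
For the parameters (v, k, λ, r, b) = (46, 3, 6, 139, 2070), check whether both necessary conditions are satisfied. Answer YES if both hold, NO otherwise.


Condition (i): r(k − 1) = 139·2 = 278; λ(v − 1) = 6·45 = 270. Match? NO.
Condition (ii): bk = 2070·3 = 6210; vr = 46·139 = 6394. Match? NO.
Both conditions hold? NO.

NO


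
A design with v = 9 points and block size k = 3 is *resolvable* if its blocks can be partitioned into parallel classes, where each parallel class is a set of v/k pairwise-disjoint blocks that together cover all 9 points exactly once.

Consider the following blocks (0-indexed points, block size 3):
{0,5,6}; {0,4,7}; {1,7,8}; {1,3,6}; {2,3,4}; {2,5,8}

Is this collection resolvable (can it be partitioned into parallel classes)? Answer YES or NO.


v = 9, block size k = 3, number of blocks = 6.
For resolvability, blocks must partition into parallel classes of size v/k = 3.
Total blocks must therefore be a multiple of 3: 6 = 3·2 + 0 ⇒ divisible ✓.
Greedy packing gives 2 candidate class(es). Each should be a full parallel class (size 3, covers all 9 points).
  Class 1 (3 blocks): {0,5,6}; {1,7,8}; {2,3,4}. Points covered: [0, 1, 2, 3, 4, 5, 6, 7, 8].
  Class 2 (3 blocks): {0,4,7}; {1,3,6}; {2,5,8}. Points covered: [0, 1, 2, 3, 4, 5, 6, 7, 8].
All classes full (size 3)? YES. All classes cover every point? YES.
Resolvable? YES.

YES


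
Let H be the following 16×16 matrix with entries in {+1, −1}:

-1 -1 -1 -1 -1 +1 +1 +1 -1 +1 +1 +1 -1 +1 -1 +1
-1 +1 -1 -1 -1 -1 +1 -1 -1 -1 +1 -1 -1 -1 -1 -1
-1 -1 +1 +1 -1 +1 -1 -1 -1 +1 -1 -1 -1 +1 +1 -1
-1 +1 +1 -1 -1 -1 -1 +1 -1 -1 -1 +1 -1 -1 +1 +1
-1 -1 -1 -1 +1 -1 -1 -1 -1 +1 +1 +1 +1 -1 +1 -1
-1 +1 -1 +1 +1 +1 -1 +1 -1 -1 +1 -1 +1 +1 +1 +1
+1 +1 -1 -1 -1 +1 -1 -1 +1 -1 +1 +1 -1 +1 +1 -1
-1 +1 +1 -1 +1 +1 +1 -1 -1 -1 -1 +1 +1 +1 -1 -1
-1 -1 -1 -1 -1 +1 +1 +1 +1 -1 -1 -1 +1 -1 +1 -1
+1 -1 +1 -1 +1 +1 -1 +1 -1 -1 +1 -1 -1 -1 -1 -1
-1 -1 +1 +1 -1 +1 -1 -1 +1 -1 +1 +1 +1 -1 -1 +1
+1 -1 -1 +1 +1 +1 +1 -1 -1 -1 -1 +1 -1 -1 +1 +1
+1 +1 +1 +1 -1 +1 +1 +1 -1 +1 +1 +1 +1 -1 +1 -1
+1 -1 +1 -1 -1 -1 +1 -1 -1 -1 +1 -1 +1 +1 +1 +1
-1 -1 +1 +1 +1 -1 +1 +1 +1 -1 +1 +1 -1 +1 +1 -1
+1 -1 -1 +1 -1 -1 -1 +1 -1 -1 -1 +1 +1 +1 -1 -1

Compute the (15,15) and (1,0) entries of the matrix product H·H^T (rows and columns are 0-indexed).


Row 0 of H: [-1, -1, -1, -1, -1, 1, 1, 1, -1, 1, 1, 1, -1, 1, -1, 1].
Row 1 of H: [-1, 1, -1, -1, -1, -1, 1, -1, -1, -1, 1, -1, -1, -1, -1, -1].
Row 15 of H: [1, -1, -1, 1, -1, -1, -1, 1, -1, -1, -1, 1, 1, 1, -1, -1].
(H·H^T)[15][15] = Σ_j H[15][j]·H[15][j] = (1)² + (-1)² + (-1)² + (1)² + (-1)² + (-1)² + (-1)² + (1)² + (-1)² + (-1)² + (-1)² + (1)² + (1)² + (1)² + (-1)² + (-1)² = 1 + 1 + 1 + 1 + 1 + 1 + 1 + 1 + 1 + 1 + 1 + 1 + 1 + 1 + 1 + 1 = 16.
(H·H^T)[1][0] = Σ_j H[1][j]·H[0][j] = (-1)·(-1) + (1)·(-1) + (-1)·(-1) + (-1)·(-1) + (-1)·(-1) + (-1)·(1) + (1)·(1) + (-1)·(1) + (-1)·(-1) + (-1)·(1) + (1)·(1) + (-1)·(1) + (-1)·(-1) + (-1)·(1) + (-1)·(-1) + (-1)·(1) = 1 + -1 + 1 + 1 + 1 + -1 + 1 + -1 + 1 + -1 + 1 + -1 + 1 + -1 + 1 + -1 = 2.
Rows 1 and 0 are not orthogonal (dot product = 2 ≠ 0), so H is not a Hadamard matrix.

(15,15) entry = 16; (1,0) entry = 2.


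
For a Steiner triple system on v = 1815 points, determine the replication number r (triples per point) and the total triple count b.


An STS(v) is a 2-(v, 3, 1) BIBD: block size k = 3, λ = 1.
Replication: r(k − 1) = λ(v − 1) ⇒ r·2 = 1815 − 1 = 1814 ⇒ r = 907.
Block count: bk = vr ⇒ b·3 = 1815·907 = 1646205 ⇒ b = 548735.
(Check via b = v(v − 1)/6 = 1815·1814/6 = 3292410/6 = 548735.)

r = 907, b = 548735.


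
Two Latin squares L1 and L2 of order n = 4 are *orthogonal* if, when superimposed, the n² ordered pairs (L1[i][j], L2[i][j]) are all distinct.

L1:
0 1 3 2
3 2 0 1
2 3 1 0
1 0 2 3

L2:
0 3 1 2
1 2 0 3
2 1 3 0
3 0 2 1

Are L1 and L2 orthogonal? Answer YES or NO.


Form the n² = 16 superimposed pairs (L1[i][j], L2[i][j]), row by row (rows and columns indexed from 0):
row 0: (0,0) (1,3) (3,1) (2,2)
row 1: (3,1) (2,2) (0,0) (1,3)
row 2: (2,2) (3,1) (1,3) (0,0)
row 3: (1,3) (0,0) (2,2) (3,1)
Orthogonality requires all 16 pairs distinct.
But the pair (3,1) repeats: cell (0,2) has L1 = 3, L2 = 1, and cell (1,0) has L1 = 3, L2 = 1.
A repeated pair means some other pair never occurs (only 4 distinct pairs out of 16), so the squares are not orthogonal.
Conclusion: NO.

NO


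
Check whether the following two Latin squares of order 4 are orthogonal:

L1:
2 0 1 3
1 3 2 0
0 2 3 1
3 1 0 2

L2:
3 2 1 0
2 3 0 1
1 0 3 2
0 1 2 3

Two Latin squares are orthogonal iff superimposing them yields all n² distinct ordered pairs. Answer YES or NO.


Form the n² = 16 superimposed pairs (L1[i][j], L2[i][j]), row by row (rows and columns indexed from 0):
row 0: (2,3) (0,2) (1,1) (3,0)
row 1: (1,2) (3,3) (2,0) (0,1)
row 2: (0,1) (2,0) (3,3) (1,2)
row 3: (3,0) (1,1) (0,2) (2,3)
Orthogonality requires all 16 pairs distinct.
But the pair (0,1) repeats: cell (1,3) has L1 = 0, L2 = 1, and cell (2,0) has L1 = 0, L2 = 1.
A repeated pair means some other pair never occurs (only 8 distinct pairs out of 16), so the squares are not orthogonal.
Conclusion: NO.

NO


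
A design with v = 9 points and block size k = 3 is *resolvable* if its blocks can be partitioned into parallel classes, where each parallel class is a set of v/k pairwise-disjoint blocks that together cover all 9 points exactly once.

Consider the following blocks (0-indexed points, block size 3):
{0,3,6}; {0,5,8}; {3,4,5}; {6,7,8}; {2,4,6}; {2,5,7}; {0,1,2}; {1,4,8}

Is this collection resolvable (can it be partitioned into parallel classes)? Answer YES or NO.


v = 9, block size k = 3, number of blocks = 8.
For resolvability, blocks must partition into parallel classes of size v/k = 3.
Total blocks must therefore be a multiple of 3: 8 = 3·2 + 2 ⇒ not divisible ✗.
Resolvable? NO.

NO


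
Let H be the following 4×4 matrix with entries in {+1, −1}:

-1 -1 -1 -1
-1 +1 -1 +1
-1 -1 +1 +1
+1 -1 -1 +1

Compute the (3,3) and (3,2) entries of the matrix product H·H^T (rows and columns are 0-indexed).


Row 2 of H: [-1, -1, 1, 1].
Row 3 of H: [1, -1, -1, 1].
(H·H^T)[3][3] = Σ_j H[3][j]·H[3][j] = (1)² + (-1)² + (-1)² + (1)² = 1 + 1 + 1 + 1 = 4.
(H·H^T)[3][2] = Σ_j H[3][j]·H[2][j] = (1)·(-1) + (-1)·(-1) + (-1)·(1) + (1)·(1) = -1 + 1 + -1 + 1 = 0.
So rows 3 and 2 are orthogonal; the diagonal entry equals n = 4.

(3,3) entry = 4; (3,2) entry = 0.


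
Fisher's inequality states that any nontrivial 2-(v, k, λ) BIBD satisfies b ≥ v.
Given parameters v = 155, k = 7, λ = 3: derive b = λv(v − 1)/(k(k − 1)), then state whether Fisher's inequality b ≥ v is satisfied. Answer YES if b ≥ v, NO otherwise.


r = λ(v − 1)/(k − 1) = 3·154/6 = 77.
b = vr/k = 155·77/7 = 1705.
Fisher's inequality: b ≥ v ⇔ 1705 ≥ 155? YES.

YES


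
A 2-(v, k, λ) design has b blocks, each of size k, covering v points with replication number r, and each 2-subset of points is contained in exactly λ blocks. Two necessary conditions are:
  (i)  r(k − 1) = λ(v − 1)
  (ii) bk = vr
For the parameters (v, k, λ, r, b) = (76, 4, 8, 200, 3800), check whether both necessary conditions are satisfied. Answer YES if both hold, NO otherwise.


Condition (i): r(k − 1) = 200·3 = 600; λ(v − 1) = 8·75 = 600. Match? YES.
Condition (ii): bk = 3800·4 = 15200; vr = 76·200 = 15200. Match? YES.
Both conditions hold? YES.

YES


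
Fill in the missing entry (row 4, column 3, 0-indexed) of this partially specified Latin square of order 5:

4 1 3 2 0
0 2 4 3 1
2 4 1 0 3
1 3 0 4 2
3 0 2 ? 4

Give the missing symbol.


Row 4 contains symbols [0, 2, 3, 4] — missing [1].
Column 3 contains symbols [0, 2, 3, 4] — missing [1].
The missing symbol must appear in both missing sets; intersection = [1].
Therefore the hidden value is 1.

Missing value = 1.


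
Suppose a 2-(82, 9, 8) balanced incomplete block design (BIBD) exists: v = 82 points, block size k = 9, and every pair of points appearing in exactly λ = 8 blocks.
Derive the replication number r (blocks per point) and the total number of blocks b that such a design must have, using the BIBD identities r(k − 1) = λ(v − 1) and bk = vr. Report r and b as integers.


Any 2-(v, k, λ) BIBD satisfies two necessary conditions:
  (i)  Each point sits in r blocks, and counting incidences through any fixed point gives r(k − 1) = λ(v − 1), so r = λ(v − 1)/(k − 1).
  (ii) Total incidences bk = vr, so b = vr/k.
Step 1: r = λ(v − 1)/(k − 1) = 8·(82 − 1)/(9 − 1) = 8·81/8 = 648/8 = 81.
Step 2: b = vr/k = 82·81/9 = 6642/9 = 738.
Check integrality: r = 81 ∈ Z ✓, b = 738 ∈ Z ✓.
(These identities are necessary conditions: they determine r and b for any design with these parameters, but do not by themselves prove that one exists.)

r = 81, b = 738.


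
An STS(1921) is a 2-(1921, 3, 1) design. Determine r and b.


An STS(v) is a 2-(v, 3, 1) BIBD: block size k = 3, λ = 1.
Replication: r(k − 1) = λ(v − 1) ⇒ r·2 = 1921 − 1 = 1920 ⇒ r = 960.
Block count: b = v(v − 1)/6 = 1921·1920/6 = 3688320/6 = 614720.

r = 960, b = 614720.


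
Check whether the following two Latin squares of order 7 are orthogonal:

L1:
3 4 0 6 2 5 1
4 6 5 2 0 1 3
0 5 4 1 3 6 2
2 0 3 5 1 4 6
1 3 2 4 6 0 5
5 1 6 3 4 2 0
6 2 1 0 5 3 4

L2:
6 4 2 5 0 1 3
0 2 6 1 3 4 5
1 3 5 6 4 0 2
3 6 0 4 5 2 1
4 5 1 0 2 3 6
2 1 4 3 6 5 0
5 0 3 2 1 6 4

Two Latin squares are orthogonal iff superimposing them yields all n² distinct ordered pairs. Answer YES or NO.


Form the n² = 49 superimposed pairs (L1[i][j], L2[i][j]), row by row (rows and columns indexed from 0):
row 0: (3,6) (4,4) (0,2) (6,5) (2,0) (5,1) (1,3)
row 1: (4,0) (6,2) (5,6) (2,1) (0,3) (1,4) (3,5)
row 2: (0,1) (5,3) (4,5) (1,6) (3,4) (6,0) (2,2)
row 3: (2,3) (0,6) (3,0) (5,4) (1,5) (4,2) (6,1)
row 4: (1,4) (3,5) (2,1) (4,0) (6,2) (0,3) (5,6)
row 5: (5,2) (1,1) (6,4) (3,3) (4,6) (2,5) (0,0)
row 6: (6,5) (2,0) (1,3) (0,2) (5,1) (3,6) (4,4)
Orthogonality requires all 49 pairs distinct.
But the pair (1,4) repeats: cell (1,5) has L1 = 1, L2 = 4, and cell (4,0) has L1 = 1, L2 = 4.
A repeated pair means some other pair never occurs (only 35 distinct pairs out of 49), so the squares are not orthogonal.
Conclusion: NO.

NO


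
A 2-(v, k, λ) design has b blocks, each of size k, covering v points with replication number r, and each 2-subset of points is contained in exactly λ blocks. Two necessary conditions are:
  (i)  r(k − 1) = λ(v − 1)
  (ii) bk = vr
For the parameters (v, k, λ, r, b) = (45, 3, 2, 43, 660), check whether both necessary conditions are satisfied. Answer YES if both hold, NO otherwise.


Condition (i): r(k − 1) = 43·2 = 86; λ(v − 1) = 2·44 = 88. Match? NO.
Condition (ii): bk = 660·3 = 1980; vr = 45·43 = 1935. Match? NO.
Both conditions hold? NO.

NO


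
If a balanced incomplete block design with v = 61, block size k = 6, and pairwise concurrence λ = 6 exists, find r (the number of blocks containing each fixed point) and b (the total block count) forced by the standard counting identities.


Any 2-(v, k, λ) BIBD satisfies two necessary conditions:
  (i)  Each point sits in r blocks, and counting incidences through any fixed point gives r(k − 1) = λ(v − 1), so r = λ(v − 1)/(k − 1).
  (ii) Total incidences bk = vr, so b = vr/k.
Step 1: r = λ(v − 1)/(k − 1) = 6·(61 − 1)/(6 − 1) = 6·60/5 = 360/5 = 72.
Step 2: b = vr/k = 61·72/6 = 4392/6 = 732.
Check integrality: r = 72 ∈ Z ✓, b = 732 ∈ Z ✓.
(These identities are necessary conditions: they determine r and b for any design with these parameters, but do not by themselves prove that one exists.)

r = 72, b = 732.


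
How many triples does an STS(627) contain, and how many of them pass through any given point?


An STS(v) is a 2-(v, 3, 1) BIBD: block size k = 3, λ = 1.
Replication: r(k − 1) = λ(v − 1) ⇒ r·2 = 627 − 1 = 626 ⇒ r = 313.
Block count: b = v(v − 1)/6 = 627·626/6 = 392502/6 = 65417.
(Check via bk = vr: 65417·3 = 196251 = 627·313 = 196251 ✓.)

r = 313, b = 65417.


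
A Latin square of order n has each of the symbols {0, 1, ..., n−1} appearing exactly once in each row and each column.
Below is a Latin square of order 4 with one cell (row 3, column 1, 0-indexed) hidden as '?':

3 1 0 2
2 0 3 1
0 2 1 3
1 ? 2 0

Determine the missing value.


Row 3 contains symbols [0, 1, 2] — missing [3].
Column 1 contains symbols [0, 1, 2] — missing [3].
The missing symbol must appear in both missing sets; intersection = [3].
Therefore the hidden value is 3.

Missing value = 3.


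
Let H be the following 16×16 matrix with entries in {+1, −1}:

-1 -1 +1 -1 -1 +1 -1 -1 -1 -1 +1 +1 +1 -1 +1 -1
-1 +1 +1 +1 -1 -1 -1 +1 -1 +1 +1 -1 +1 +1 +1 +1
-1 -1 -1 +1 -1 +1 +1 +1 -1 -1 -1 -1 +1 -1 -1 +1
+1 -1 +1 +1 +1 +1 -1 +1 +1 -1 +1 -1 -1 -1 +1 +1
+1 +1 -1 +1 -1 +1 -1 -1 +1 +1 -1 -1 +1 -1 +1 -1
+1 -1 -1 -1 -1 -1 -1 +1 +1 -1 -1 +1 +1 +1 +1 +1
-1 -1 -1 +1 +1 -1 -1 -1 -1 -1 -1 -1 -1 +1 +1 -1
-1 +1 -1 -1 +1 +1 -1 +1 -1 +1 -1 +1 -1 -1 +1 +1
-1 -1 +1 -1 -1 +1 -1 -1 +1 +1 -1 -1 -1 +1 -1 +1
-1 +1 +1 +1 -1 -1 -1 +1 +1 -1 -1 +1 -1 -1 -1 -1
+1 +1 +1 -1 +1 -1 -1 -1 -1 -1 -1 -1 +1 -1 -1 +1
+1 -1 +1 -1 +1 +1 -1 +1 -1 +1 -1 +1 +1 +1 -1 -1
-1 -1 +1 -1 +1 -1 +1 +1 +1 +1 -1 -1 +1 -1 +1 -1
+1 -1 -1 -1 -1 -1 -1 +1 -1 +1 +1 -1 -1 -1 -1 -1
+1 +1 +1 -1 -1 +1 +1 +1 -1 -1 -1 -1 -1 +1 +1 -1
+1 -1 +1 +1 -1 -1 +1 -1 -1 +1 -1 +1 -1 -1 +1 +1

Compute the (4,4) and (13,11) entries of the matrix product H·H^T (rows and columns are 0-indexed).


Row 4 of H: [1, 1, -1, 1, -1, 1, -1, -1, 1, 1, -1, -1, 1, -1, 1, -1].
Row 11 of H: [1, -1, 1, -1, 1, 1, -1, 1, -1, 1, -1, 1, 1, 1, -1, -1].
Row 13 of H: [1, -1, -1, -1, -1, -1, -1, 1, -1, 1, 1, -1, -1, -1, -1, -1].
(H·H^T)[4][4] = Σ_j H[4][j]·H[4][j] = (1)² + (1)² + (-1)² + (1)² + (-1)² + (1)² + (-1)² + (-1)² + (1)² + (1)² + (-1)² + (-1)² + (1)² + (-1)² + (1)² + (-1)² = 1 + 1 + 1 + 1 + 1 + 1 + 1 + 1 + 1 + 1 + 1 + 1 + 1 + 1 + 1 + 1 = 16.
(H·H^T)[13][11] = Σ_j H[13][j]·H[11][j] = (1)·(1) + (-1)·(-1) + (-1)·(1) + (-1)·(-1) + (-1)·(1) + (-1)·(1) + (-1)·(-1) + (1)·(1) + (-1)·(-1) + (1)·(1) + (1)·(-1) + (-1)·(1) + (-1)·(1) + (-1)·(1) + (-1)·(-1) + (-1)·(-1) = 1 + 1 + -1 + 1 + -1 + -1 + 1 + 1 + 1 + 1 + -1 + -1 + -1 + -1 + 1 + 1 = 2.
Rows 13 and 11 are not orthogonal (dot product = 2 ≠ 0), so H is not a Hadamard matrix.

(4,4) entry = 16; (13,11) entry = 2.


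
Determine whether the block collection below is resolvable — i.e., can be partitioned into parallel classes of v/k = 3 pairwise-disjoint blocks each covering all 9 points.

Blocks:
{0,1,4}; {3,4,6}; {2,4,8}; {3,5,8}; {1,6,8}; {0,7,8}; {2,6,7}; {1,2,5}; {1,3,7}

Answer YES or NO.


v = 9, block size k = 3, number of blocks = 9.
For resolvability, blocks must partition into parallel classes of size v/k = 3.
Total blocks must therefore be a multiple of 3: 9 = 3·3 + 0 ⇒ divisible ✓.
Consider block {2,4,8}. The only other block(s) in the collection disjoint from it are {1,3,7} — just 1 block(s). Any parallel class containing {2,4,8} would need 2 other blocks each disjoint from it, so no parallel class of size 3 can contain {2,4,8}.
Since every block must belong to some parallel class in a resolution, the collection cannot be partitioned into parallel classes.
Resolvable? NO.

NO


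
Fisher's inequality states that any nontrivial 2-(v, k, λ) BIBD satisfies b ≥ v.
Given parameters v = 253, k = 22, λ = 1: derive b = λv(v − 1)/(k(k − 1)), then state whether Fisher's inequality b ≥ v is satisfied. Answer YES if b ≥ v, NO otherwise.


r = λ(v − 1)/(k − 1) = 1·252/21 = 12.
b = vr/k = 253·12/22 = 138.
Fisher's inequality: b ≥ v ⇔ 138 ≥ 253? NO.

NO


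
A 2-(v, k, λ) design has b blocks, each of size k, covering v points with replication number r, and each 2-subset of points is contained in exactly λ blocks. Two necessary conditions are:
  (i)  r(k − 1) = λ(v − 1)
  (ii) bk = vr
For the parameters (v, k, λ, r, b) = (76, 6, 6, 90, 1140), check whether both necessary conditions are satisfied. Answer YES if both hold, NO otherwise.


Condition (i): r(k − 1) = 90·5 = 450; λ(v − 1) = 6·75 = 450. Match? YES.
Condition (ii): bk = 1140·6 = 6840; vr = 76·90 = 6840. Match? YES.
Both conditions hold? YES.

YES


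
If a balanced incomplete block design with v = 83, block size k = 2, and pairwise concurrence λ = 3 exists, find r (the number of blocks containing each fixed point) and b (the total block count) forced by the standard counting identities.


Any 2-(v, k, λ) BIBD satisfies two necessary conditions:
  (i)  Each point sits in r blocks, and counting incidences through any fixed point gives r(k − 1) = λ(v − 1), so r = λ(v − 1)/(k − 1).
  (ii) Total incidences bk = vr, so b = vr/k.
Step 1: r = λ(v − 1)/(k − 1) = 3·(83 − 1)/(2 − 1) = 3·82/1 = 246/1 = 246.
Step 2: b = vr/k = 83·246/2 = 20418/2 = 10209.
Check integrality: r = 246 ∈ Z ✓, b = 10209 ∈ Z ✓.
(These identities are necessary conditions: they determine r and b for any design with these parameters, but do not by themselves prove that one exists.)

r = 246, b = 10209.


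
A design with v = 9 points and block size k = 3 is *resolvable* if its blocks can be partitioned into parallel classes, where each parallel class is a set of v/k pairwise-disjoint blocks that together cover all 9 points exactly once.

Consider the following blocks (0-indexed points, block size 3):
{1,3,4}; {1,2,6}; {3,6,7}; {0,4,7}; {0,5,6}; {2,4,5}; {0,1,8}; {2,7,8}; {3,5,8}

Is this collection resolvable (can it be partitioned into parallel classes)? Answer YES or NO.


v = 9, block size k = 3, number of blocks = 9.
For resolvability, blocks must partition into parallel classes of size v/k = 3.
Total blocks must therefore be a multiple of 3: 9 = 3·3 + 0 ⇒ divisible ✓.
Greedy packing gives 3 candidate class(es). Each should be a full parallel class (size 3, covers all 9 points).
  Class 1 (3 blocks): {1,3,4}; {0,5,6}; {2,7,8}. Points covered: [0, 1, 2, 3, 4, 5, 6, 7, 8].
  Class 2 (3 blocks): {1,2,6}; {0,4,7}; {3,5,8}. Points covered: [0, 1, 2, 3, 4, 5, 6, 7, 8].
  Class 3 (3 blocks): {3,6,7}; {2,4,5}; {0,1,8}. Points covered: [0, 1, 2, 3, 4, 5, 6, 7, 8].
All classes full (size 3)? YES. All classes cover every point? YES.
Resolvable? YES.

YES


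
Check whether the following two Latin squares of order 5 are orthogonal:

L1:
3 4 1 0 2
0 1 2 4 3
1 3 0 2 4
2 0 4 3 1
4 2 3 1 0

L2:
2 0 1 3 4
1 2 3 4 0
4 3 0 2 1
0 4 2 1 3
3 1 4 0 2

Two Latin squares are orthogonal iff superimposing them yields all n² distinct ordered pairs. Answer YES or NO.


Form the n² = 25 superimposed pairs (L1[i][j], L2[i][j]), row by row (rows and columns indexed from 0):
row 0: (3,2) (4,0) (1,1) (0,3) (2,4)
row 1: (0,1) (1,2) (2,3) (4,4) (3,0)
row 2: (1,4) (3,3) (0,0) (2,2) (4,1)
row 3: (2,0) (0,4) (4,2) (3,1) (1,3)
row 4: (4,3) (2,1) (3,4) (1,0) (0,2)
Orthogonality requires all 25 pairs distinct.
Check by first coordinate: for each symbol s of L1, list the L2 entries in the n cells where L1 = s; they must all differ.
  L1 = 0: L2 entries (in reading order) 3, 1, 0, 4, 2 — all 5 distinct ✓
  L1 = 1: L2 entries (in reading order) 1, 2, 4, 3, 0 — all 5 distinct ✓
  L1 = 2: L2 entries (in reading order) 4, 3, 2, 0, 1 — all 5 distinct ✓
  L1 = 3: L2 entries (in reading order) 2, 0, 3, 1, 4 — all 5 distinct ✓
  L1 = 4: L2 entries (in reading order) 0, 4, 1, 2, 3 — all 5 distinct ✓
Every symbol of L1 meets every symbol of L2 exactly once, so all 25 pairs are distinct (25 of 25).
Conclusion: YES.

YES


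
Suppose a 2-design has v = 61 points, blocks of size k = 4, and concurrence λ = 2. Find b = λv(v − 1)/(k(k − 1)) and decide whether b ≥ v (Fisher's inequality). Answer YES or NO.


r = λ(v − 1)/(k − 1) = 2·60/3 = 40.
b = vr/k = 61·40/4 = 610.
Fisher's inequality: b ≥ v ⇔ 610 ≥ 61? YES.

YES


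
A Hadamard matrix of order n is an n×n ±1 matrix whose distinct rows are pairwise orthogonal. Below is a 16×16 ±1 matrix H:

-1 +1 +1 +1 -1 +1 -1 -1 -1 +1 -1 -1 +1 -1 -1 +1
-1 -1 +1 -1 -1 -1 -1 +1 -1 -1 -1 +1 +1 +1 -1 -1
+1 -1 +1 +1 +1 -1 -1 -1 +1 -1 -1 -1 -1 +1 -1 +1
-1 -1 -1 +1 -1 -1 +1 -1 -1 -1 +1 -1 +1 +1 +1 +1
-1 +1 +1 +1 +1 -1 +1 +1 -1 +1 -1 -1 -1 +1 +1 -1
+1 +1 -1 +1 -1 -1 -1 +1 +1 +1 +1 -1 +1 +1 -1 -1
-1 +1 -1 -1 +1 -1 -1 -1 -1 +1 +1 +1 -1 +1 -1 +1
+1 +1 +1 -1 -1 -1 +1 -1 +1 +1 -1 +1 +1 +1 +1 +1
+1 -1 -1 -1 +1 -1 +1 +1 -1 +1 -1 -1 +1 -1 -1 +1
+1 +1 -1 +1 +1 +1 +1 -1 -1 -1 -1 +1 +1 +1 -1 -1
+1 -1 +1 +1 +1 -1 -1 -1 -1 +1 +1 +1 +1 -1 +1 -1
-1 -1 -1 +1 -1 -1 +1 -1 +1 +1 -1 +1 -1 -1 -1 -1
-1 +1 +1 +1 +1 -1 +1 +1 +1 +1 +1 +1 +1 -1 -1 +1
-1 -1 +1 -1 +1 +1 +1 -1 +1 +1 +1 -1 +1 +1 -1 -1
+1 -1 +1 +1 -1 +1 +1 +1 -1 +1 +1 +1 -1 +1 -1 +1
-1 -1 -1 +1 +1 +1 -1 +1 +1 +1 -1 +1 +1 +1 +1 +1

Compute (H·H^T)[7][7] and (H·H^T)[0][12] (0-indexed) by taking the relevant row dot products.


Row 0 of H: [-1, 1, 1, 1, -1, 1, -1, -1, -1, 1, -1, -1, 1, -1, -1, 1].
Row 7 of H: [1, 1, 1, -1, -1, -1, 1, -1, 1, 1, -1, 1, 1, 1, 1, 1].
Row 12 of H: [-1, 1, 1, 1, 1, -1, 1, 1, 1, 1, 1, 1, 1, -1, -1, 1].
(H·H^T)[7][7] = Σ_j H[7][j]·H[7][j] = (1)² + (1)² + (1)² + (-1)² + (-1)² + (-1)² + (1)² + (-1)² + (1)² + (1)² + (-1)² + (1)² + (1)² + (1)² + (1)² + (1)² = 1 + 1 + 1 + 1 + 1 + 1 + 1 + 1 + 1 + 1 + 1 + 1 + 1 + 1 + 1 + 1 = 16.
(H·H^T)[0][12] = Σ_j H[0][j]·H[12][j] = (-1)·(-1) + (1)·(1) + (1)·(1) + (1)·(1) + (-1)·(1) + (1)·(-1) + (-1)·(1) + (-1)·(1) + (-1)·(1) + (1)·(1) + (-1)·(1) + (-1)·(1) + (1)·(1) + (-1)·(-1) + (-1)·(-1) + (1)·(1) = 1 + 1 + 1 + 1 + -1 + -1 + -1 + -1 + -1 + 1 + -1 + -1 + 1 + 1 + 1 + 1 = 2.
Rows 0 and 12 are not orthogonal (dot product = 2 ≠ 0), so H is not a Hadamard matrix.

(7,7) entry = 16; (0,12) entry = 2.


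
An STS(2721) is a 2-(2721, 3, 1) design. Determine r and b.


An STS(v) is a 2-(v, 3, 1) BIBD: block size k = 3, λ = 1.
Replication: r(k − 1) = λ(v − 1) ⇒ r·2 = 2721 − 1 = 2720 ⇒ r = 1360.
Block count: bk = vr ⇒ b·3 = 2721·1360 = 3700560 ⇒ b = 1233520.

r = 1360, b = 1233520.


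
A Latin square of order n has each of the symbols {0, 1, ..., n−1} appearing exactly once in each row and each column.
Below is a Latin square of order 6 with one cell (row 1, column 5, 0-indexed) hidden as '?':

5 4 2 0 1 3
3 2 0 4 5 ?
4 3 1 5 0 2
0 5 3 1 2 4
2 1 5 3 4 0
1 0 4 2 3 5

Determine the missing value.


Row 1 contains symbols [0, 2, 3, 4, 5] — missing [1].
Column 5 contains symbols [0, 2, 3, 4, 5] — missing [1].
The missing symbol must appear in both missing sets; intersection = [1].
Therefore the hidden value is 1.

Missing value = 1.


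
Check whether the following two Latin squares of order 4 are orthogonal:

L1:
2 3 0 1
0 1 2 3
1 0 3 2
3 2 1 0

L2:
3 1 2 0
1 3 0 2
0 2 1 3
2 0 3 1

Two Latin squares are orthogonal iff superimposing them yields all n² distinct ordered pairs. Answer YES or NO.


Form the n² = 16 superimposed pairs (L1[i][j], L2[i][j]), row by row (rows and columns indexed from 0):
row 0: (2,3) (3,1) (0,2) (1,0)
row 1: (0,1) (1,3) (2,0) (3,2)
row 2: (1,0) (0,2) (3,1) (2,3)
row 3: (3,2) (2,0) (1,3) (0,1)
Orthogonality requires all 16 pairs distinct.
But the pair (1,0) repeats: cell (0,3) has L1 = 1, L2 = 0, and cell (2,0) has L1 = 1, L2 = 0.
A repeated pair means some other pair never occurs (only 8 distinct pairs out of 16), so the squares are not orthogonal.
Conclusion: NO.

NO


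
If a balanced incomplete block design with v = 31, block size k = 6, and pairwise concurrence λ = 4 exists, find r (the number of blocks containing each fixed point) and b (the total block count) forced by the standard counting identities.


Any 2-(v, k, λ) BIBD satisfies two necessary conditions:
  (i)  Each point sits in r blocks, and counting incidences through any fixed point gives r(k − 1) = λ(v − 1), so r = λ(v − 1)/(k − 1).
  (ii) Total incidences bk = vr, so b = vr/k.
Step 1: r = λ(v − 1)/(k − 1) = 4·(31 − 1)/(6 − 1) = 4·30/5 = 120/5 = 24.
Step 2: b = vr/k = 31·24/6 = 744/6 = 124.
Check integrality: r = 24 ∈ Z ✓, b = 124 ∈ Z ✓.
(These identities are necessary conditions: they determine r and b for any design with these parameters, but do not by themselves prove that one exists.)

r = 24, b = 124.


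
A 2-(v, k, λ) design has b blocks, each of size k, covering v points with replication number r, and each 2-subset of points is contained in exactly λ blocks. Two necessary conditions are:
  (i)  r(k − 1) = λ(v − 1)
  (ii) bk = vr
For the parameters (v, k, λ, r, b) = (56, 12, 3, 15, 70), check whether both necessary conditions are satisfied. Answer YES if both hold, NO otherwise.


Condition (i): r(k − 1) = 15·11 = 165; λ(v − 1) = 3·55 = 165. Match? YES.
Condition (ii): bk = 70·12 = 840; vr = 56·15 = 840. Match? YES.
Both conditions hold? YES.

YES


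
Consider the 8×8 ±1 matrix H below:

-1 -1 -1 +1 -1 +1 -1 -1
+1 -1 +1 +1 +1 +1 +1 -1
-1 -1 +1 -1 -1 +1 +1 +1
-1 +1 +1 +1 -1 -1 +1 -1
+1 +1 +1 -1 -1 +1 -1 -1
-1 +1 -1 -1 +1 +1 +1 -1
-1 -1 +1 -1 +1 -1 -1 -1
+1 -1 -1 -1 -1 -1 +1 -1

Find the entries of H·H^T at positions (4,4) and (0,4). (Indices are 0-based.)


Row 0 of H: [-1, -1, -1, 1, -1, 1, -1, -1].
Row 4 of H: [1, 1, 1, -1, -1, 1, -1, -1].
(H·H^T)[4][4] = Σ_j H[4][j]·H[4][j] = (1)² + (1)² + (1)² + (-1)² + (-1)² + (1)² + (-1)² + (-1)² = 1 + 1 + 1 + 1 + 1 + 1 + 1 + 1 = 8.
(H·H^T)[0][4] = Σ_j H[0][j]·H[4][j] = (-1)·(1) + (-1)·(1) + (-1)·(1) + (1)·(-1) + (-1)·(-1) + (1)·(1) + (-1)·(-1) + (-1)·(-1) = -1 + -1 + -1 + -1 + 1 + 1 + 1 + 1 = 0.
So rows 0 and 4 are orthogonal; the diagonal entry equals n = 8.

(4,4) entry = 8; (0,4) entry = 0.


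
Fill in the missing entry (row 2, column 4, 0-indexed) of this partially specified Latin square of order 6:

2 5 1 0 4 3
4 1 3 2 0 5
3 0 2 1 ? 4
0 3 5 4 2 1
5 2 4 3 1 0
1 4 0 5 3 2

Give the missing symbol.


Row 2 contains symbols [0, 1, 2, 3, 4] — missing [5].
Column 4 contains symbols [0, 1, 2, 3, 4] — missing [5].
The missing symbol must appear in both missing sets; intersection = [5].
Therefore the hidden value is 5.

Missing value = 5.


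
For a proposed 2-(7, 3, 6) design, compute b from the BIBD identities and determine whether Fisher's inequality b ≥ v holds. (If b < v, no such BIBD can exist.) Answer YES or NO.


b = λv(v − 1)/(k(k − 1)) = 6·7·6/(3·2) = 252/6 = 42.
Compare with v = 7: b ≥ v, so Fisher's inequality holds.

YES


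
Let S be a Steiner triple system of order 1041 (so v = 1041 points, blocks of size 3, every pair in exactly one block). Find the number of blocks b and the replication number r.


An STS(v) is a 2-(v, 3, 1) BIBD: block size k = 3, λ = 1.
Replication: r(k − 1) = λ(v − 1) ⇒ r·2 = 1041 − 1 = 1040 ⇒ r = 520.
Block count: bk = vr ⇒ b·3 = 1041·520 = 541320 ⇒ b = 180440.
(Check via b = v(v − 1)/6 = 1041·1040/6 = 1082640/6 = 180440.)

r = 520, b = 180440.


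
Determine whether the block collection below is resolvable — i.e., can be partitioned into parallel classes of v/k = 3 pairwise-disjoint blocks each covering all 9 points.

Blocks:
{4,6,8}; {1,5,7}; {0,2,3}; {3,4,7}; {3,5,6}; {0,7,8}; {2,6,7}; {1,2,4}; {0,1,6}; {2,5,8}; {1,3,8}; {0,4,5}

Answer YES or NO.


v = 9, block size k = 3, number of blocks = 12.
For resolvability, blocks must partition into parallel classes of size v/k = 3.
Total blocks must therefore be a multiple of 3: 12 = 3·4 + 0 ⇒ divisible ✓.
Greedy packing gives 4 candidate class(es). Each should be a full parallel class (size 3, covers all 9 points).
  Class 1 (3 blocks): {4,6,8}; {1,5,7}; {0,2,3}. Points covered: [0, 1, 2, 3, 4, 5, 6, 7, 8].
  Class 2 (3 blocks): {3,4,7}; {0,1,6}; {2,5,8}. Points covered: [0, 1, 2, 3, 4, 5, 6, 7, 8].
  Class 3 (3 blocks): {3,5,6}; {0,7,8}; {1,2,4}. Points covered: [0, 1, 2, 3, 4, 5, 6, 7, 8].
  Class 4 (3 blocks): {2,6,7}; {1,3,8}; {0,4,5}. Points covered: [0, 1, 2, 3, 4, 5, 6, 7, 8].
All classes full (size 3)? YES. All classes cover every point? YES.
Resolvable? YES.

YES


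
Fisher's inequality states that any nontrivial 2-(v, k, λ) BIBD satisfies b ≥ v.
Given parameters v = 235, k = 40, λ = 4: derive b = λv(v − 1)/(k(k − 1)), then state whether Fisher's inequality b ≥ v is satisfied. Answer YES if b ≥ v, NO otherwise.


b = λv(v − 1)/(k(k − 1)) = 4·235·234/(40·39) = 219960/1560 = 141.
Compare with v = 235: b < v, so Fisher's inequality fails.

NO


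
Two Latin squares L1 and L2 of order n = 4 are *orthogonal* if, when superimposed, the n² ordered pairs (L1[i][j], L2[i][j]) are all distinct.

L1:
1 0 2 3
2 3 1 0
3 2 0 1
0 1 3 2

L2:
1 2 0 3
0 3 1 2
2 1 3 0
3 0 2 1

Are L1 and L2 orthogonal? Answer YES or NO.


Form the n² = 16 superimposed pairs (L1[i][j], L2[i][j]), row by row (rows and columns indexed from 0):
row 0: (1,1) (0,2) (2,0) (3,3)
row 1: (2,0) (3,3) (1,1) (0,2)
row 2: (3,2) (2,1) (0,3) (1,0)
row 3: (0,3) (1,0) (3,2) (2,1)
Orthogonality requires all 16 pairs distinct.
But the pair (2,0) repeats: cell (0,2) has L1 = 2, L2 = 0, and cell (1,0) has L1 = 2, L2 = 0.
A repeated pair means some other pair never occurs (only 8 distinct pairs out of 16), so the squares are not orthogonal.
Conclusion: NO.

NO


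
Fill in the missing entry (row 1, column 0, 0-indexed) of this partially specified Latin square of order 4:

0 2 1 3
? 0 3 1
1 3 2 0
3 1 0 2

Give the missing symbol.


Row 1 contains symbols [0, 1, 3] — missing [2].
Column 0 contains symbols [0, 1, 3] — missing [2].
The missing symbol must appear in both missing sets; intersection = [2].
Therefore the hidden value is 2.

Missing value = 2.


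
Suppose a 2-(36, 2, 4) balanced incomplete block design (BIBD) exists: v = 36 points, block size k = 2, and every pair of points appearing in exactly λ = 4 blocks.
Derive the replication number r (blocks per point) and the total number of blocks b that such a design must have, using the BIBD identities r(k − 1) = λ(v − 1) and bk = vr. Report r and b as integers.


Any 2-(v, k, λ) BIBD satisfies two necessary conditions:
  (i)  Each point sits in r blocks, and counting incidences through any fixed point gives r(k − 1) = λ(v − 1), so r = λ(v − 1)/(k − 1).
  (ii) Total incidences bk = vr, so b = vr/k.
Step 1: r = λ(v − 1)/(k − 1) = 4·(36 − 1)/(2 − 1) = 4·35/1 = 140/1 = 140.
Step 2: b = vr/k = 36·140/2 = 5040/2 = 2520.
Check integrality: r = 140 ∈ Z ✓, b = 2520 ∈ Z ✓.
(These identities are necessary conditions: they determine r and b for any design with these parameters, but do not by themselves prove that one exists.)

r = 140, b = 2520.
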